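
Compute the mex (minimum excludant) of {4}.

0 is not in the set, so the mex is 0.

0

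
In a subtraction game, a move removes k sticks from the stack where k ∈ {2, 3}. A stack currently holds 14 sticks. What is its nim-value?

Build the Grundy sequence with g(k) = mex{g(k−s) : s ∈ {2, 3}, s ≤ k}:
g(0) = mex{} = 0
g(1) = mex{} = 0
g(2) = mex{0} = 1
g(3) = mex{0} = 1
g(4) = mex{0,1} = 2
g(5) = mex{1} = 0
g(6) = mex{1,2} = 0
g(7) = mex{0,2} = 1
g(8) = mex{0} = 1
g(9) = mex{0,1} = 2
g(10) = mex{1} = 0
g(11) = mex{1,2} = 0
g(12) = mex{0,2} = 1
g(13) = mex{0} = 1
g(14) = mex{0,1} = 2
So g(14) = 2.

2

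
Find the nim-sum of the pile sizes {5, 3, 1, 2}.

5

Nim-sum: 5 ^ 3 ^ 1 ^ 2 = 5.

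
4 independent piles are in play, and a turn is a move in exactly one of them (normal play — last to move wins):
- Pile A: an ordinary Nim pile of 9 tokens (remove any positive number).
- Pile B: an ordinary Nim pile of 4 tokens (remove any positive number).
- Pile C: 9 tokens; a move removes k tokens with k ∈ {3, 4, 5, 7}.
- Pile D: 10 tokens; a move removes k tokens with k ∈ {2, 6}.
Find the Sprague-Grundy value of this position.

Pile A is a plain Nim pile of size 9, so its Grundy value is 9.
Pile B is a plain Nim pile of size 4, so its Grundy value is 4.
Grundy values for pile C (subtraction set {3, 4, 5, 7}):
k:     0  1  2  3  4  5  6  7  8  9
g(k):  0  0  0  1  1  1  2  2  2  3
So g(9) = 3.
Grundy values for pile D (subtraction set {2, 6}):
g(0) = mex{} = 0
g(1) = mex{} = 0
g(2) = mex{0} = 1
g(3) = mex{0} = 1
g(4) = mex{1} = 0
g(5) = mex{1} = 0
g(6) = mex{0} = 1
g(7) = mex{0} = 1
g(8) = mex{1} = 0
g(9) = mex{1} = 0
g(10) = mex{0} = 1
So g(10) = 1.
By the Sprague-Grundy theorem, the Grundy value of a sum of independent games is the XOR of the component values.
Combined value = 9 ⊕ 4 ⊕ 3 ⊕ 1 = 15.

15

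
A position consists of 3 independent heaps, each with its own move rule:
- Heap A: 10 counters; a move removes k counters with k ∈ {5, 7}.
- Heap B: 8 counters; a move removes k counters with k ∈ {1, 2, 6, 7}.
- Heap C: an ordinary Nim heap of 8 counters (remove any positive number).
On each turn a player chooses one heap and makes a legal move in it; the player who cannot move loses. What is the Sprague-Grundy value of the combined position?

10

Build the Grundy sequence for heap A with g(k) = mex{g(k−s) : s ∈ {5, 7}, s ≤ k}:
g(0) = mex{} = 0
g(1) = mex{} = 0
g(2) = mex{} = 0
g(3) = mex{} = 0
g(4) = mex{} = 0
g(5) = mex{0} = 1
g(6) = mex{0} = 1
g(7) = mex{0} = 1
g(8) = mex{0} = 1
g(9) = mex{0} = 1
g(10) = mex{0,1} = 2
So g(10) = 2.
Build the Grundy sequence for heap B with g(k) = mex{g(k−s) : s ∈ {1, 2, 6, 7}, s ≤ k}:
g(0) = mex{} = 0
g(1) = mex{0} = 1
g(2) = mex{0,1} = 2
g(3) = mex{1,2} = 0
g(4) = mex{0,2} = 1
g(5) = mex{0,1} = 2
g(6) = mex{0,1,2} = 3
g(7) = mex{0,1,2,3} = 4
g(8) = mex{1,2,3,4} = 0
So g(8) = 0.
Heap C is a plain Nim heap of size 8, so its Grundy value is 8.
The value of a disjunctive sum is the nim-sum of the parts.
Combined value = 2 XOR 0 XOR 8 = 10.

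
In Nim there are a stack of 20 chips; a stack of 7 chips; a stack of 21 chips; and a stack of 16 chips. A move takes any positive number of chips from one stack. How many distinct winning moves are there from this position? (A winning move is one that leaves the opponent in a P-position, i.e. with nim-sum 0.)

3

Compute the nim-sum pairwise:
20 ⊕ 7 = 19
19 ⊕ 21 = 6
6 ⊕ 16 = 22
The overall nim-sum is X = 22. A stack of size p has a winning move iff p XOR X < p (reduce it to p XOR X).
  20: 20 XOR 22 = 2 < 20 — winning move (to 2).
  7: 7 XOR 22 = 17 ≥ 7 — no move.
  21: 21 XOR 22 = 3 < 21 — winning move (to 3).
  16: 16 XOR 22 = 6 < 16 — winning move (to 6).
That gives 3 winning moves.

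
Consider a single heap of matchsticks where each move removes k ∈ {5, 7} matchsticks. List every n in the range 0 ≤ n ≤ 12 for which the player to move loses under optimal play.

Grundy values for subtraction set {5, 7}:
k:     0  1  2  3  4  5  6  7  8  9 10 11 12
g(k):  0  0  0  0  0  1  1  1  1  1  2  2  0
The P-positions (g = 0) in 0..12 are 0, 1, 2, 3, 4, 12.

0, 1, 2, 3, 4, 12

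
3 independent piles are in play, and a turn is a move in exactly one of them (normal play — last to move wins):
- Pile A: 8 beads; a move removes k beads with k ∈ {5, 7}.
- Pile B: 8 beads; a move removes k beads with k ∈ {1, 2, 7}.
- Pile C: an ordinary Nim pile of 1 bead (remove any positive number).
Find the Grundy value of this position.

Build the Grundy sequence for pile A with g(k) = mex{g(k−s) : s ∈ {5, 7}, s ≤ k}:
k:     0  1  2  3  4  5  6  7  8
g(k):  0  0  0  0  0  1  1  1  1
So g(8) = 1.
Grundy values for pile B (subtraction set {1, 2, 7}):
k:     0  1  2  3  4  5  6  7  8
g(k):  0  1  2  0  1  2  0  1  2
So g(8) = 2.
Pile C is a plain Nim pile of size 1, so its Grundy value is 1.
By the Sprague-Grundy theorem, the Grundy value of a sum of independent games is the XOR of the component values.
Combined value = 1 ⊕ 2 ⊕ 1 = 2.

2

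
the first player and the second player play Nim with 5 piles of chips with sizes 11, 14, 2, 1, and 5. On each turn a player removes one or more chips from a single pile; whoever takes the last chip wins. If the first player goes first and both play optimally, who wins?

the first player wins

In binary:
  1011  (11)
  1110  (14)
  0010  (2)
  0001  (1)
  0101  (5)
  ----
  0011  (3)
The nim-sum is 3 ≠ 0, so this is an N-position: the player to move can win; the first player has a winning move.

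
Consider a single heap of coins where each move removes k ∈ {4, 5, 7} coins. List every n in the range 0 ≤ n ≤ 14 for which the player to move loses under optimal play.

0, 1, 2, 3, 11, 12, 13, 14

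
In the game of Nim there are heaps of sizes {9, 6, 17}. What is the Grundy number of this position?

30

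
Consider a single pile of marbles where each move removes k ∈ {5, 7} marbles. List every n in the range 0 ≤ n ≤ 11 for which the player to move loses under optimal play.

0, 1, 2, 3, 4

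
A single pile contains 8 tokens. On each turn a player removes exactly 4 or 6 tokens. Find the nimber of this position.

Grundy values for subtraction set {4, 6}:
g(0) = mex{} = 0
g(1) = mex{} = 0
g(2) = mex{} = 0
g(3) = mex{} = 0
g(4) = mex{0} = 1
g(5) = mex{0} = 1
g(6) = mex{0} = 1
g(7) = mex{0} = 1
g(8) = mex{0,1} = 2
So g(8) = 2.

2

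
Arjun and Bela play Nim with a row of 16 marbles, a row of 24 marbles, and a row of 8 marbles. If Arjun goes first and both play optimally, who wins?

Bela wins

Compute the nim-sum pairwise:
16 ⊕ 24 = 8
8 ⊕ 8 = 0
The nim-sum is 0, so this is a P-position: the player to move is in a losing position under optimal play; Arjun is about to move from it and so loses — Bela wins.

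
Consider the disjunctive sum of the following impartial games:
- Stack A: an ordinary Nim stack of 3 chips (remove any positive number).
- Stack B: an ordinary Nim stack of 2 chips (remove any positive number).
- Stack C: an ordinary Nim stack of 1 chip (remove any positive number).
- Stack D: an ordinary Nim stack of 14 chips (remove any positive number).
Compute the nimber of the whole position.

14

Stack A is a plain Nim stack of size 3, so its Grundy value is 3.
Stack B is a plain Nim stack of size 2, so its Grundy value is 2.
Stack C is a plain Nim stack of size 1, so its Grundy value is 1.
Stack D is a plain Nim stack of size 14, so its Grundy value is 14.
The value of a disjunctive sum is the nim-sum of the parts.
Combined value = 3 XOR 2 XOR 1 XOR 14 = 14.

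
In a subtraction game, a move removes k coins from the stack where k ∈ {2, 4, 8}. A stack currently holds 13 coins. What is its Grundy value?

Build the Grundy sequence with g(k) = mex{g(k−s) : s ∈ {2, 4, 8}, s ≤ k}:
k:     0  1  2  3  4  5  6  7  8  9 10 11 12 13
g(k):  0  0  1  1  2  2  0  0  1  1  2  2  0  0
So g(13) = 0.

0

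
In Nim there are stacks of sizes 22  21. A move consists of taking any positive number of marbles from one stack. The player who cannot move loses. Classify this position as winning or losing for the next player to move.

Winning position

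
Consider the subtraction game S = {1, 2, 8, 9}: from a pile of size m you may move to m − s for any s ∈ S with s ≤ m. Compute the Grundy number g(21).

1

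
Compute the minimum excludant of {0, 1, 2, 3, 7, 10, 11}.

4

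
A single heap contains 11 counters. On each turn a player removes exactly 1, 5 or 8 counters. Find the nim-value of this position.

3

Compute g(0), g(1), … for moves {1, 5, 8}:
k:     0  1  2  3  4  5  6  7  8  9 10 11
g(k):  0  1  0  1  0  1  0  1  2  3  2  3
So g(11) = 3.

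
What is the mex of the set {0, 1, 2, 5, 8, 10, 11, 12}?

3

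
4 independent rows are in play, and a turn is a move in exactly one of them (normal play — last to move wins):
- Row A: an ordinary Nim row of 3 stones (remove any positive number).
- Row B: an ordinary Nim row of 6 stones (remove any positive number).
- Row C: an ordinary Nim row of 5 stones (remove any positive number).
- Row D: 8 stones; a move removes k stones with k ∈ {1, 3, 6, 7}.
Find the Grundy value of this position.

Row A is a plain Nim row of size 3, so its Grundy value is 3.
Row B is a plain Nim row of size 6, so its Grundy value is 6.
Row C is a plain Nim row of size 5, so its Grundy value is 5.
Build the Grundy sequence for row D with g(k) = mex{g(k−s) : s ∈ {1, 3, 6, 7}, s ≤ k}:
k:     0  1  2  3  4  5  6  7  8
g(k):  0  1  0  1  0  1  2  3  2
So g(8) = 2.
By the Sprague-Grundy theorem, the Grundy value of a sum of independent games is the XOR of the component values.
Combined value = 3 ⊕ 6 ⊕ 5 ⊕ 2 = 2.

2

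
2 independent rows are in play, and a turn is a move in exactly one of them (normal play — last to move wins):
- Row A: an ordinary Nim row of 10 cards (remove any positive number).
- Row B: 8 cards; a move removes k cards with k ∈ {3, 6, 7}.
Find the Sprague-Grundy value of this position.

8

Row A is a plain Nim row of size 10, so its Grundy value is 10.
Build the Grundy sequence for row B with g(k) = mex{g(k−s) : s ∈ {3, 6, 7}, s ≤ k}:
k:     0  1  2  3  4  5  6  7  8
g(k):  0  0  0  1  1  1  2  2  2
So g(8) = 2.
The value of a disjunctive sum is the nim-sum of the parts.
Combined value = 10 XOR 2 = 8.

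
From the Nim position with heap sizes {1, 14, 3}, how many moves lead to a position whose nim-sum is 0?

1

Compute the nim-sum pairwise:
1 ⊕ 14 = 15
15 ⊕ 3 = 12
The overall nim-sum is X = 12. A heap of size p has a winning move iff p XOR X < p (reduce it to p XOR X).
  1: 1 XOR 12 = 13 ≥ 1 — no move.
  14: 14 XOR 12 = 2 < 14 — winning move (to 2).
  3: 3 XOR 12 = 15 ≥ 3 — no move.
That gives 1 winning move.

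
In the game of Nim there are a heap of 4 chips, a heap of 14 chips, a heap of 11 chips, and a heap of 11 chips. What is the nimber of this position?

Compute the nim-sum pairwise:
4 ^ 14 = 10
10 ^ 11 = 1
1 ^ 11 = 10

10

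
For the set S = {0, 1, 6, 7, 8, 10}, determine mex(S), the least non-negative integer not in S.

The values 0, 1 are all present; 2 is the first non-negative integer missing from the set.

2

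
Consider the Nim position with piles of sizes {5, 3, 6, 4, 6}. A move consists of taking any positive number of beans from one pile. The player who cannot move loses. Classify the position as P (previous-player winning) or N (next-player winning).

Write each in binary and XOR column by column:
  101  (5)
  011  (3)
  110  (6)
  100  (4)
  110  (6)
  ---
  010  (2)
The nim-sum is 2 ≠ 0, so this is an N-position: the player to move can win.

N-position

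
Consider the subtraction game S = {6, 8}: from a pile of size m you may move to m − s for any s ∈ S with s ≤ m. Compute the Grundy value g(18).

Compute g(0), g(1), … for moves {6, 8}:
k:     0  1  2  3  4  5  6  7  8  9 10 11 12 13 14 15 16 17 18
g(k):  0  0  0  0  0  0  1  1  1  1  1  1  2  2  0  0  0  0  0
So g(18) = 0.

0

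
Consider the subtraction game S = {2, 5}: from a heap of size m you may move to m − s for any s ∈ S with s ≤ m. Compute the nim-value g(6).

Grundy values for subtraction set {2, 5}:
g(0) = mex{} = 0
g(1) = mex{} = 0
g(2) = mex{0} = 1
g(3) = mex{0} = 1
g(4) = mex{1} = 0
g(5) = mex{0,1} = 2
g(6) = mex{0} = 1
So g(6) = 1.

1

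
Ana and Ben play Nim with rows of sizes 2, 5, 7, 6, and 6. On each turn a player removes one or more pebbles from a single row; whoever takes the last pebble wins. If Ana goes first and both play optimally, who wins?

Write each in binary and XOR column by column:
  010  (2)
  101  (5)
  111  (7)
  110  (6)
  110  (6)
  ---
  000  (0)
The nim-sum is 0, so this is a P-position: the player to move is in a losing position under optimal play; Ana is about to move from it and so loses — Ben wins.

Ben wins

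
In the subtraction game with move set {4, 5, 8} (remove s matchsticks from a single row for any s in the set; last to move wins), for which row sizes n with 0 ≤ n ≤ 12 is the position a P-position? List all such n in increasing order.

Compute g(0), g(1), … for moves {4, 5, 8}:
k:     0  1  2  3  4  5  6  7  8  9 10 11 12
g(k):  0  0  0  0  1  1  1  1  2  2  2  2  0
The P-positions (g = 0) in 0..12 are 0, 1, 2, 3, 12.

0, 1, 2, 3, 12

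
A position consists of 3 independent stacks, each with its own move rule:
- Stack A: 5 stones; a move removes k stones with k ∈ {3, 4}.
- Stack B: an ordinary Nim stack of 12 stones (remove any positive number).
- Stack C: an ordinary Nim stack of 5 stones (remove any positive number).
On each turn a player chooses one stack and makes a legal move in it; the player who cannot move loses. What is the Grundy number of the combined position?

Build the Grundy sequence for stack A with g(k) = mex{g(k−s) : s ∈ {3, 4}, s ≤ k}:
k:     0  1  2  3  4  5
g(k):  0  0  0  1  1  1
So g(5) = 1.
Stack B is a plain Nim stack of size 12, so its Grundy value is 12.
Stack C is a plain Nim stack of size 5, so its Grundy value is 5.
The value of a disjunctive sum is the nim-sum of the parts.
Combined value = 1 ⊕ 12 ⊕ 5 = 8.

8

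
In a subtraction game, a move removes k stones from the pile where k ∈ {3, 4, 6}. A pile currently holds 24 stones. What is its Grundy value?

Build the Grundy sequence with g(k) = mex{g(k−s) : s ∈ {3, 4, 6}, s ≤ k}:
k:     0  1  2  3  4  5  6  7  8  9 10 11 12 13 14 15 16 17 18 19 20 21 22 23 24
g(k):  0  0  0  1  1  1  2  2  2  0  0  0  1  1  1  2  2  2  0  0  0  1  1  1  2
So g(24) = 2.

2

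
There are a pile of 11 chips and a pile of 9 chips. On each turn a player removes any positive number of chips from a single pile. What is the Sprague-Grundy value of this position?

2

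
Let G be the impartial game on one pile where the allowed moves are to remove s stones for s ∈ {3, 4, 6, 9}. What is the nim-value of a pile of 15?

Grundy values for subtraction set {3, 4, 6, 9}:
k:     0  1  2  3  4  5  6  7  8  9 10 11 12 13 14 15
g(k):  0  0  0  1  1  1  2  2  2  3  3  3  0  0  0  1
So g(15) = 1.

1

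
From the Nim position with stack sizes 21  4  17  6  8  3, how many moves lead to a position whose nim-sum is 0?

1

Nim-sum: 21 XOR 4 XOR 17 XOR 6 XOR 8 XOR 3 = 13.
The overall nim-sum is X = 13. A stack of size p has a winning move iff p XOR X < p (reduce it to p XOR X).
  21: 21 XOR 13 = 24 ≥ 21 — no move.
  4: 4 XOR 13 = 9 ≥ 4 — no move.
  17: 17 XOR 13 = 28 ≥ 17 — no move.
  6: 6 XOR 13 = 11 ≥ 6 — no move.
  8: 8 XOR 13 = 5 < 8 — winning move (to 5).
  3: 3 XOR 13 = 14 ≥ 3 — no move.
That gives 1 winning move.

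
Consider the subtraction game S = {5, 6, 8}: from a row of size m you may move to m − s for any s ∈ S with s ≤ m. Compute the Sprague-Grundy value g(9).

1

Grundy values for subtraction set {5, 6, 8}:
g(0) = mex{} = 0
g(1) = mex{} = 0
g(2) = mex{} = 0
g(3) = mex{} = 0
g(4) = mex{} = 0
g(5) = mex{0} = 1
g(6) = mex{0} = 1
g(7) = mex{0} = 1
g(8) = mex{0} = 1
g(9) = mex{0} = 1
So g(9) = 1.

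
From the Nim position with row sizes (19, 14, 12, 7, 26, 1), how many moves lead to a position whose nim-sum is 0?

3

Nim-sum: 19 ^ 14 ^ 12 ^ 7 ^ 26 ^ 1 = 13.
The overall nim-sum is X = 13. A row of size p has a winning move iff p XOR X < p (reduce it to p XOR X).
  19: 19 XOR 13 = 30 ≥ 19 — no move.
  14: 14 XOR 13 = 3 < 14 — winning move (to 3).
  12: 12 XOR 13 = 1 < 12 — winning move (to 1).
  7: 7 XOR 13 = 10 ≥ 7 — no move.
  26: 26 XOR 13 = 23 < 26 — winning move (to 23).
  1: 1 XOR 13 = 12 ≥ 1 — no move.
That gives 3 winning moves.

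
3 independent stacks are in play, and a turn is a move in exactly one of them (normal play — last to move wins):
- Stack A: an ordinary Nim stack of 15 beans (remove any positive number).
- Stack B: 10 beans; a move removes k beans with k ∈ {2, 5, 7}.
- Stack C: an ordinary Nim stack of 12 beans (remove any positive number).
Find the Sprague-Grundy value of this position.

3

Stack A is a plain Nim stack of size 15, so its Grundy value is 15.
Build the Grundy sequence for stack B with g(k) = mex{g(k−s) : s ∈ {2, 5, 7}, s ≤ k}:
g(0) = mex{} = 0
g(1) = mex{} = 0
g(2) = mex{0} = 1
g(3) = mex{0} = 1
g(4) = mex{1} = 0
g(5) = mex{0,1} = 2
g(6) = mex{0} = 1
g(7) = mex{0,1,2} = 3
g(8) = mex{0,1} = 2
g(9) = mex{0,1,3} = 2
g(10) = mex{1,2} = 0
So g(10) = 0.
Stack C is a plain Nim stack of size 12, so its Grundy value is 12.
The value of a disjunctive sum is the nim-sum of the parts.
Combined value = 15 XOR 0 XOR 12 = 3.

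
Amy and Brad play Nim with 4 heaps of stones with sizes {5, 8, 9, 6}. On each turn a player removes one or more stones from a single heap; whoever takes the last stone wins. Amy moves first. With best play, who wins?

Amy wins

Bitwise XOR of the heap sizes:
  0101  (5)
  1000  (8)
  1001  (9)
  0110  (6)
  ----
  0010  (2)
The nim-sum is 2 ≠ 0, so this is an N-position: the player to move can win; Amy has a winning move.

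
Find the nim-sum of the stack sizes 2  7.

5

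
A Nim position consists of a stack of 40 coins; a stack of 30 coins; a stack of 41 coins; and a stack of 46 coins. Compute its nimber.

49

Write each in binary and XOR column by column:
  101000  (40)
  011110  (30)
  101001  (41)
  101110  (46)
  ------
  110001  (49)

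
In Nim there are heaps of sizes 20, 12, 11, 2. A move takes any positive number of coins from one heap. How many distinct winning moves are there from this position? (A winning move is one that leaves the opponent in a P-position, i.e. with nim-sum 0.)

1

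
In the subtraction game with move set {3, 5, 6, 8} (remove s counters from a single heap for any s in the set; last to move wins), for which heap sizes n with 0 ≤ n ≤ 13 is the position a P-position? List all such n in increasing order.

0, 1, 2, 11, 12, 13

Compute g(0), g(1), … for moves {3, 5, 6, 8}:
k:     0  1  2  3  4  5  6  7  8  9 10 11 12 13
g(k):  0  0  0  1  1  1  2  2  2  3  3  0  0  0
The P-positions (g = 0) in 0..13 are 0, 1, 2, 11, 12, 13.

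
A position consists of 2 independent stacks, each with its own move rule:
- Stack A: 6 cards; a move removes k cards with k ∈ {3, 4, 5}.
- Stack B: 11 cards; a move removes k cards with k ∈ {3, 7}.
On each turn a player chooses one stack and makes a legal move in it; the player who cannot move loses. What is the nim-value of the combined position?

2

For stack A, compute g(0), g(1), … with moves {3, 4, 5}:
k:     0  1  2  3  4  5  6
g(k):  0  0  0  1  1  1  2
So g(6) = 2.
Build the Grundy sequence for stack B with g(k) = mex{g(k−s) : s ∈ {3, 7}, s ≤ k}:
g(0) = mex{} = 0
g(1) = mex{} = 0
g(2) = mex{} = 0
g(3) = mex{0} = 1
g(4) = mex{0} = 1
g(5) = mex{0} = 1
g(6) = mex{1} = 0
g(7) = mex{0,1} = 2
g(8) = mex{0,1} = 2
g(9) = mex{0} = 1
g(10) = mex{1,2} = 0
g(11) = mex{1,2} = 0
So g(11) = 0.
By the Sprague-Grundy theorem, the Grundy value of a sum of independent games is the XOR of the component values.
Combined value = 2 ⊕ 0 = 2.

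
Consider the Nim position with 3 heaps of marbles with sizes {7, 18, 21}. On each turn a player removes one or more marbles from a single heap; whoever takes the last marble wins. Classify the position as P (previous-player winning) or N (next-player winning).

P-position

Write each in binary and XOR column by column:
  00111  (7)
  10010  (18)
  10101  (21)
  -----
  00000  (0)
The nim-sum is 0, so this is a P-position: the player to move is in a losing position under optimal play.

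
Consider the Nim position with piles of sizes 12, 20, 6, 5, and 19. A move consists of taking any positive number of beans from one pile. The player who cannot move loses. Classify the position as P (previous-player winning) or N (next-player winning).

Bitwise XOR of the heap sizes:
  01100  (12)
  10100  (20)
  00110  (6)
  00101  (5)
  10011  (19)
  -----
  01000  (8)
The nim-sum is 8 ≠ 0, so this is an N-position: the player to move can win.

N-position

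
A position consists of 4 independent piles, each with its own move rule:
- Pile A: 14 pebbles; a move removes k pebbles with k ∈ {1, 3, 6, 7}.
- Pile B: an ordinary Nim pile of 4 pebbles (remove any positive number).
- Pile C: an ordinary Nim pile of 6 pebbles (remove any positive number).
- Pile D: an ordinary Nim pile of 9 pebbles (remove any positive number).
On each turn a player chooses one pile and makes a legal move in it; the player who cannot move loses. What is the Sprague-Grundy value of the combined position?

For pile A, compute g(0), g(1), … with moves {1, 3, 6, 7}:
k:     0  1  2  3  4  5  6  7  8  9 10 11 12 13 14
g(k):  0  1  0  1  0  1  2  3  2  3  2  3  0  1  0
So g(14) = 0.
Pile B is a plain Nim pile of size 4, so its Grundy value is 4.
Pile C is a plain Nim pile of size 6, so its Grundy value is 6.
Pile D is a plain Nim pile of size 9, so its Grundy value is 9.
The value of a disjunctive sum is the nim-sum of the parts.
Combined value = 0 XOR 4 XOR 6 XOR 9 = 11.

11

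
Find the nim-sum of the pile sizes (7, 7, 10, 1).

Nim-sum: 7 ⊕ 7 ⊕ 10 ⊕ 1 = 11.

11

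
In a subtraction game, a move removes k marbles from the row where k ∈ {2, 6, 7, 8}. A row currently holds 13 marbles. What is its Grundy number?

Compute g(0), g(1), … for moves {2, 6, 7, 8}:
g(0) = mex{} = 0
g(1) = mex{} = 0
g(2) = mex{0} = 1
g(3) = mex{0} = 1
g(4) = mex{1} = 0
g(5) = mex{1} = 0
g(6) = mex{0} = 1
g(7) = mex{0} = 1
g(8) = mex{0,1} = 2
g(9) = mex{0,1} = 2
g(10) = mex{0,1,2} = 3
g(11) = mex{0,1,2} = 3
g(12) = mex{0,1,3} = 2
g(13) = mex{0,1,3} = 2
So g(13) = 2.

2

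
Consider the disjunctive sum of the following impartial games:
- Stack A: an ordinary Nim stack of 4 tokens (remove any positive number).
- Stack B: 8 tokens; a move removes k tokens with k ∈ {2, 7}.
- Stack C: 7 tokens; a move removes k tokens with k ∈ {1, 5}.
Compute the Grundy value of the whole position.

Stack A is a plain Nim stack of size 4, so its Grundy value is 4.
Build the Grundy sequence for stack B with g(k) = mex{g(k−s) : s ∈ {2, 7}, s ≤ k}:
k:     0  1  2  3  4  5  6  7  8
g(k):  0  0  1  1  0  0  1  1  2
So g(8) = 2.
Build the Grundy sequence for stack C with g(k) = mex{g(k−s) : s ∈ {1, 5}, s ≤ k}:
k:     0  1  2  3  4  5  6  7
g(k):  0  1  0  1  0  1  0  1
So g(7) = 1.
The value of a disjunctive sum is the nim-sum of the parts.
Combined value = 4 ⊕ 2 ⊕ 1 = 7.

7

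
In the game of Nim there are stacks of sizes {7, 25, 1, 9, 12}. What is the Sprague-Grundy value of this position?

Compute the nim-sum pairwise:
7 ^ 25 = 30
30 ^ 1 = 31
31 ^ 9 = 22
22 ^ 12 = 26

26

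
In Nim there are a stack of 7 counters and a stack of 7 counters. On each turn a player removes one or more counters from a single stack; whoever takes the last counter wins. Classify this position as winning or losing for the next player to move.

Compute the nim-sum pairwise:
7 ⊕ 7 = 0
The nim-sum is 0, so this is a P-position: the player to move is in a losing position under optimal play.

Losing position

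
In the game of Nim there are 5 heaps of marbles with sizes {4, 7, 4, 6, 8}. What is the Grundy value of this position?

Nim-sum: 4 ^ 7 ^ 4 ^ 6 ^ 8 = 9.

9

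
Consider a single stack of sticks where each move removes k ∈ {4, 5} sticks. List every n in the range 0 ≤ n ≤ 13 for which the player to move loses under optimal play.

0, 1, 2, 3, 9, 10, 11, 12

Build the Grundy sequence with g(k) = mex{g(k−s) : s ∈ {4, 5}, s ≤ k}:
g(0) = mex{} = 0
g(1) = mex{} = 0
g(2) = mex{} = 0
g(3) = mex{} = 0
g(4) = mex{0} = 1
g(5) = mex{0} = 1
g(6) = mex{0} = 1
g(7) = mex{0} = 1
g(8) = mex{0,1} = 2
g(9) = mex{1} = 0
g(10) = mex{1} = 0
g(11) = mex{1} = 0
g(12) = mex{1,2} = 0
g(13) = mex{0,2} = 1
The P-positions (g = 0) in 0..13 are 0, 1, 2, 3, 9, 10, 11, 12.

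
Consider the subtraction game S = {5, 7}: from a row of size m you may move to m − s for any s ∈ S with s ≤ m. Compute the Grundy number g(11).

2

Build the Grundy sequence with g(k) = mex{g(k−s) : s ∈ {5, 7}, s ≤ k}:
k:     0  1  2  3  4  5  6  7  8  9 10 11
g(k):  0  0  0  0  0  1  1  1  1  1  2  2
So g(11) = 2.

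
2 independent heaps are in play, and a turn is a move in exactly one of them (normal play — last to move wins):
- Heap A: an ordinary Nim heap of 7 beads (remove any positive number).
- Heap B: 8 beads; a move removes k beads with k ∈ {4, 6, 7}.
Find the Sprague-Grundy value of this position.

5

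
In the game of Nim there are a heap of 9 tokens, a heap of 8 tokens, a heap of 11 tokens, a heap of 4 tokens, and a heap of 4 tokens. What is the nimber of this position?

Compute the nim-sum pairwise:
9 XOR 8 = 1
1 XOR 11 = 10
10 XOR 4 = 14
14 XOR 4 = 10

10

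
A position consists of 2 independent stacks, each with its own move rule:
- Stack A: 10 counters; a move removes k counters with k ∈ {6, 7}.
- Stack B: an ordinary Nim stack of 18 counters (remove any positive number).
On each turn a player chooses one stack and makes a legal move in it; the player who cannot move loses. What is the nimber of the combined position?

Grundy values for stack A (subtraction set {6, 7}):
g(0) = mex{} = 0
g(1) = mex{} = 0
g(2) = mex{} = 0
g(3) = mex{} = 0
g(4) = mex{} = 0
g(5) = mex{} = 0
g(6) = mex{0} = 1
g(7) = mex{0} = 1
g(8) = mex{0} = 1
g(9) = mex{0} = 1
g(10) = mex{0} = 1
So g(10) = 1.
Stack B is a plain Nim stack of size 18, so its Grundy value is 18.
The value of a disjunctive sum is the nim-sum of the parts.
Combined value = 1 ⊕ 18 = 19.

19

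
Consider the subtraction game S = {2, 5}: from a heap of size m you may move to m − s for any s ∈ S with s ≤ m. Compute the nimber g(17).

1

Compute g(0), g(1), … for moves {2, 5}:
k:     0  1  2  3  4  5  6  7  8  9 10 11 12 13 14 15 16 17
g(k):  0  0  1  1  0  2  1  0  0  1  1  0  2  1  0  0  1  1
So g(17) = 1.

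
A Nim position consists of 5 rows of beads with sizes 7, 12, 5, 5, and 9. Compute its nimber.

2

Compute the nim-sum pairwise:
7 ⊕ 12 = 11
11 ⊕ 5 = 14
14 ⊕ 5 = 11
11 ⊕ 9 = 2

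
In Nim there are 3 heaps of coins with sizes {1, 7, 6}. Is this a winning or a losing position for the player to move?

Losing position

Write each in binary and XOR column by column:
  001  (1)
  111  (7)
  110  (6)
  ---
  000  (0)
The nim-sum is 0, so this is a P-position: the player to move is in a losing position under optimal play.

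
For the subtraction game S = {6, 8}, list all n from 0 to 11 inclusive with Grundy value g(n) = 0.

Build the Grundy sequence with g(k) = mex{g(k−s) : s ∈ {6, 8}, s ≤ k}:
k:     0  1  2  3  4  5  6  7  8  9 10 11
g(k):  0  0  0  0  0  0  1  1  1  1  1  1
The P-positions (g = 0) in 0..11 are 0, 1, 2, 3, 4, 5.

0, 1, 2, 3, 4, 5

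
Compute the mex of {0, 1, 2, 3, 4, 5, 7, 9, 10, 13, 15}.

The values 0, 1, 2, 3, 4, 5 are all present; 6 is the first non-negative integer missing from the set.

6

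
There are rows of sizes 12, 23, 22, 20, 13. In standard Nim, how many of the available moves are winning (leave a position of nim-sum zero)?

3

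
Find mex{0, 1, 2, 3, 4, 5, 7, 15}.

The values 0, 1, 2, 3, 4, 5 are all present; 6 is the first non-negative integer missing from the set.

6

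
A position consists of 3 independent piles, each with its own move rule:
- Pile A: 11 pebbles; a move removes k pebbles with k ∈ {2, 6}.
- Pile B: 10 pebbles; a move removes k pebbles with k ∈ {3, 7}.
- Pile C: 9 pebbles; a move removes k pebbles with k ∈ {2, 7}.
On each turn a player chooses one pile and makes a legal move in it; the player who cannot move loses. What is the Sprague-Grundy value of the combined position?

1

For pile A, compute g(0), g(1), … with moves {2, 6}:
g(0) = mex{} = 0
g(1) = mex{} = 0
g(2) = mex{0} = 1
g(3) = mex{0} = 1
g(4) = mex{1} = 0
g(5) = mex{1} = 0
g(6) = mex{0} = 1
g(7) = mex{0} = 1
g(8) = mex{1} = 0
g(9) = mex{1} = 0
g(10) = mex{0} = 1
g(11) = mex{0} = 1
So g(11) = 1.
For pile B, compute g(0), g(1), … with moves {3, 7}:
k:     0  1  2  3  4  5  6  7  8  9 10
g(k):  0  0  0  1  1  1  0  2  2  1  0
So g(10) = 0.
Grundy values for pile C (subtraction set {2, 7}):
g(0) = mex{} = 0
g(1) = mex{} = 0
g(2) = mex{0} = 1
g(3) = mex{0} = 1
g(4) = mex{1} = 0
g(5) = mex{1} = 0
g(6) = mex{0} = 1
g(7) = mex{0} = 1
g(8) = mex{0,1} = 2
g(9) = mex{1} = 0
So g(9) = 0.
The value of a disjunctive sum is the nim-sum of the parts.
Combined value = 1 XOR 0 XOR 0 = 1.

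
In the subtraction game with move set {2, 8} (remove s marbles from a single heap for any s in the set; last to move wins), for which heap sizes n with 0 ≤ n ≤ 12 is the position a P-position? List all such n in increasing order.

0, 1, 4, 5, 10, 11

Grundy values for subtraction set {2, 8}:
g(0) = mex{} = 0
g(1) = mex{} = 0
g(2) = mex{0} = 1
g(3) = mex{0} = 1
g(4) = mex{1} = 0
g(5) = mex{1} = 0
g(6) = mex{0} = 1
g(7) = mex{0} = 1
g(8) = mex{0,1} = 2
g(9) = mex{0,1} = 2
g(10) = mex{1,2} = 0
g(11) = mex{1,2} = 0
g(12) = mex{0} = 1
The P-positions (g = 0) in 0..12 are 0, 1, 4, 5, 10, 11.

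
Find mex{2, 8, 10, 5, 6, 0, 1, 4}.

The values 0, 1, 2 are all present; 3 is the first non-negative integer missing from the set.

3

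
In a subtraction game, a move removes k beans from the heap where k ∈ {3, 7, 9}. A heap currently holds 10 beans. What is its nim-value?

Grundy values for subtraction set {3, 7, 9}:
g(0) = mex{} = 0
g(1) = mex{} = 0
g(2) = mex{} = 0
g(3) = mex{0} = 1
g(4) = mex{0} = 1
g(5) = mex{0} = 1
g(6) = mex{1} = 0
g(7) = mex{0,1} = 2
g(8) = mex{0,1} = 2
g(9) = mex{0} = 1
g(10) = mex{0,1,2} = 3
So g(10) = 3.

3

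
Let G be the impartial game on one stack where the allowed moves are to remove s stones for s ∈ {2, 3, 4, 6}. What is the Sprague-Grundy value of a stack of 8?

Build the Grundy sequence with g(k) = mex{g(k−s) : s ∈ {2, 3, 4, 6}, s ≤ k}:
k:     0  1  2  3  4  5  6  7  8
g(k):  0  0  1  1  2  2  3  3  0
So g(8) = 0.

0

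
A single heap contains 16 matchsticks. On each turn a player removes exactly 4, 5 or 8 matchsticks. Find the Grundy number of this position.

1

Compute g(0), g(1), … for moves {4, 5, 8}:
k:     0  1  2  3  4  5  6  7  8  9 10 11 12 13 14 15 16
g(k):  0  0  0  0  1  1  1  1  2  2  2  2  0  0  0  0  1
So g(16) = 1.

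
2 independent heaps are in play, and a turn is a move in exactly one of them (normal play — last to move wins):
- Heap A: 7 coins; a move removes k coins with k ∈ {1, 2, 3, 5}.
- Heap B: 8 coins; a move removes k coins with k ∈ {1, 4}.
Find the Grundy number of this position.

Grundy values for heap A (subtraction set {1, 2, 3, 5}):
g(0) = mex{} = 0
g(1) = mex{0} = 1
g(2) = mex{0,1} = 2
g(3) = mex{0,1,2} = 3
g(4) = mex{1,2,3} = 0
g(5) = mex{0,2,3} = 1
g(6) = mex{0,1,3} = 2
g(7) = mex{0,1,2} = 3
So g(7) = 3.
Build the Grundy sequence for heap B with g(k) = mex{g(k−s) : s ∈ {1, 4}, s ≤ k}:
k:     0  1  2  3  4  5  6  7  8
g(k):  0  1  0  1  2  0  1  0  1
So g(8) = 1.
By the Sprague-Grundy theorem, the Grundy value of a sum of independent games is the XOR of the component values.
Combined value = 3 ⊕ 1 = 2.

2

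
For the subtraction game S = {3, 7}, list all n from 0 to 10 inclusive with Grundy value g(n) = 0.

0, 1, 2, 6, 10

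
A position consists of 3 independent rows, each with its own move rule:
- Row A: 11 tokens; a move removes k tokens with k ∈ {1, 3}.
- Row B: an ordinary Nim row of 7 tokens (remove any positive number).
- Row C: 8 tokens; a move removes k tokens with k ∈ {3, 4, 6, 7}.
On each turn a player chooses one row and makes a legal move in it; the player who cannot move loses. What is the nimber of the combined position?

4

Build the Grundy sequence for row A with g(k) = mex{g(k−s) : s ∈ {1, 3}, s ≤ k}:
g(0) = mex{} = 0
g(1) = mex{0} = 1
g(2) = mex{1} = 0
g(3) = mex{0} = 1
g(4) = mex{1} = 0
g(5) = mex{0} = 1
g(6) = mex{1} = 0
g(7) = mex{0} = 1
g(8) = mex{1} = 0
g(9) = mex{0} = 1
g(10) = mex{1} = 0
g(11) = mex{0} = 1
So g(11) = 1.
Row B is a plain Nim row of size 7, so its Grundy value is 7.
For row C, compute g(0), g(1), … with moves {3, 4, 6, 7}:
k:     0  1  2  3  4  5  6  7  8
g(k):  0  0  0  1  1  1  2  2  2
So g(8) = 2.
By the Sprague-Grundy theorem, the Grundy value of a sum of independent games is the XOR of the component values.
Combined value = 1 ⊕ 7 ⊕ 2 = 4.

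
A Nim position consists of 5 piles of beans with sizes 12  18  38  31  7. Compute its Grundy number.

Compute the nim-sum pairwise:
12 XOR 18 = 30
30 XOR 38 = 56
56 XOR 31 = 39
39 XOR 7 = 32

32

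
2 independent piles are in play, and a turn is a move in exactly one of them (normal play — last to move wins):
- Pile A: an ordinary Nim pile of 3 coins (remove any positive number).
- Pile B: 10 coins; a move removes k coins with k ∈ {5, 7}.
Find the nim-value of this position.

1

Pile A is a plain Nim pile of size 3, so its Grundy value is 3.
Grundy values for pile B (subtraction set {5, 7}):
k:     0  1  2  3  4  5  6  7  8  9 10
g(k):  0  0  0  0  0  1  1  1  1  1  2
So g(10) = 2.
The value of a disjunctive sum is the nim-sum of the parts.
Combined value = 3 XOR 2 = 1.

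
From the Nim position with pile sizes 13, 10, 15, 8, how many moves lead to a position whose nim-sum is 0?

0

Compute the nim-sum pairwise:
13 XOR 10 = 7
7 XOR 15 = 8
8 XOR 8 = 0
The nim-sum is already 0, so every move leaves a nonzero nim-sum — there are no winning moves.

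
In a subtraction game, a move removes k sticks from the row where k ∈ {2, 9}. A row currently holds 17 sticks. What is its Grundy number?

1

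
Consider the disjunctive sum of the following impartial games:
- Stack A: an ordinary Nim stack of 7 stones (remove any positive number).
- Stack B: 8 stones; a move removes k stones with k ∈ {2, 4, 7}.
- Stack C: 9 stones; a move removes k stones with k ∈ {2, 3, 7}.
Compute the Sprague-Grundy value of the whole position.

4

Stack A is a plain Nim stack of size 7, so its Grundy value is 7.
Grundy values for stack B (subtraction set {2, 4, 7}):
g(0) = mex{} = 0
g(1) = mex{} = 0
g(2) = mex{0} = 1
g(3) = mex{0} = 1
g(4) = mex{0,1} = 2
g(5) = mex{0,1} = 2
g(6) = mex{1,2} = 0
g(7) = mex{0,1,2} = 3
g(8) = mex{0,2} = 1
So g(8) = 1.
Build the Grundy sequence for stack C with g(k) = mex{g(k−s) : s ∈ {2, 3, 7}, s ≤ k}:
g(0) = mex{} = 0
g(1) = mex{} = 0
g(2) = mex{0} = 1
g(3) = mex{0} = 1
g(4) = mex{0,1} = 2
g(5) = mex{1} = 0
g(6) = mex{1,2} = 0
g(7) = mex{0,2} = 1
g(8) = mex{0} = 1
g(9) = mex{0,1} = 2
So g(9) = 2.
By the Sprague-Grundy theorem, the Grundy value of a sum of independent games is the XOR of the component values.
Combined value = 7 ⊕ 1 ⊕ 2 = 4.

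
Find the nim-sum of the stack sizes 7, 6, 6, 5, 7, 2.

7

Nim-sum: 7 ^ 6 ^ 6 ^ 5 ^ 7 ^ 2 = 7.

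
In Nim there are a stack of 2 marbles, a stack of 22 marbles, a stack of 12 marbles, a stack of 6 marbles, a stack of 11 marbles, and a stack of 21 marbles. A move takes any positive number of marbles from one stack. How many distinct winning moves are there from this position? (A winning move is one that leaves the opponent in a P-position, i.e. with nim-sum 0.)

0

Compute the nim-sum pairwise:
2 XOR 22 = 20
20 XOR 12 = 24
24 XOR 6 = 30
30 XOR 11 = 21
21 XOR 21 = 0
The nim-sum is already 0, so every move leaves a nonzero nim-sum — there are no winning moves.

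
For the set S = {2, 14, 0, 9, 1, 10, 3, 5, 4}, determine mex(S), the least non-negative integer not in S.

The values 0, 1, 2, 3, 4, 5 are all present; 6 is the first non-negative integer missing from the set.

6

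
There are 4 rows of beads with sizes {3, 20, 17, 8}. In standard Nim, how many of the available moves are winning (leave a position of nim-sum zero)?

1

Compute the nim-sum pairwise:
3 XOR 20 = 23
23 XOR 17 = 6
6 XOR 8 = 14
The overall nim-sum is X = 14. A row of size p has a winning move iff p XOR X < p (reduce it to p XOR X).
  3: 3 XOR 14 = 13 ≥ 3 — no move.
  20: 20 XOR 14 = 26 ≥ 20 — no move.
  17: 17 XOR 14 = 31 ≥ 17 — no move.
  8: 8 XOR 14 = 6 < 8 — winning move (to 6).
That gives 1 winning move.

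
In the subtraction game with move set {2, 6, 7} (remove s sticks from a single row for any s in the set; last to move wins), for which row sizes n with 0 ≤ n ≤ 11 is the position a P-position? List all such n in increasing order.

0, 1, 4, 5, 9

Grundy values for subtraction set {2, 6, 7}:
k:     0  1  2  3  4  5  6  7  8  9 10 11
g(k):  0  0  1  1  0  0  1  1  2  0  3  1
The P-positions (g = 0) in 0..11 are 0, 1, 4, 5, 9.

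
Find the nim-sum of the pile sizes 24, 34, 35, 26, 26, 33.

56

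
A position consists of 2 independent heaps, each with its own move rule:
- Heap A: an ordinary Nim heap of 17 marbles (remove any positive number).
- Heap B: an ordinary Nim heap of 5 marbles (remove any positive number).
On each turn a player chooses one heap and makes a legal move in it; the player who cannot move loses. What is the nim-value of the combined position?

20

Heap A is a plain Nim heap of size 17, so its Grundy value is 17.
Heap B is a plain Nim heap of size 5, so its Grundy value is 5.
The value of a disjunctive sum is the nim-sum of the parts.
Combined value = 17 XOR 5 = 20.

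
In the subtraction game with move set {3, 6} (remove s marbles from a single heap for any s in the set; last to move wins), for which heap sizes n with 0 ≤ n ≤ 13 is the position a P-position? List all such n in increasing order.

0, 1, 2, 9, 10, 11

Grundy values for subtraction set {3, 6}:
k:     0  1  2  3  4  5  6  7  8  9 10 11 12 13
g(k):  0  0  0  1  1  1  2  2  2  0  0  0  1  1
The P-positions (g = 0) in 0..13 are 0, 1, 2, 9, 10, 11.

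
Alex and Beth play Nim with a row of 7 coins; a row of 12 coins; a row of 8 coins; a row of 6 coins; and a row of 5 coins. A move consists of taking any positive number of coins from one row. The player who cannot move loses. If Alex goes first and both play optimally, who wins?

Compute the nim-sum pairwise:
7 ⊕ 12 = 11
11 ⊕ 8 = 3
3 ⊕ 6 = 5
5 ⊕ 5 = 0
The nim-sum is 0, so this is a P-position: the player to move is in a losing position under optimal play; Alex is about to move from it and so loses — Beth wins.

Beth wins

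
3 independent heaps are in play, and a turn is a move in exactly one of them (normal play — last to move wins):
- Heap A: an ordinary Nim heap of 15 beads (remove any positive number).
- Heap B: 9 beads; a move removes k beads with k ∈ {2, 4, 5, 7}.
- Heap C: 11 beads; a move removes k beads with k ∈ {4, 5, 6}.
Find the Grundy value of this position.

15

Heap A is a plain Nim heap of size 15, so its Grundy value is 15.
Build the Grundy sequence for heap B with g(k) = mex{g(k−s) : s ∈ {2, 4, 5, 7}, s ≤ k}:
g(0) = mex{} = 0
g(1) = mex{} = 0
g(2) = mex{0} = 1
g(3) = mex{0} = 1
g(4) = mex{0,1} = 2
g(5) = mex{0,1} = 2
g(6) = mex{0,1,2} = 3
g(7) = mex{0,1,2} = 3
g(8) = mex{0,1,2,3} = 4
g(9) = mex{1,2,3} = 0
So g(9) = 0.
Build the Grundy sequence for heap C with g(k) = mex{g(k−s) : s ∈ {4, 5, 6}, s ≤ k}:
k:     0  1  2  3  4  5  6  7  8  9 10 11
g(k):  0  0  0  0  1  1  1  1  2  2  0  0
So g(11) = 0.
By the Sprague-Grundy theorem, the Grundy value of a sum of independent games is the XOR of the component values.
Combined value = 15 ⊕ 0 ⊕ 0 = 15.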